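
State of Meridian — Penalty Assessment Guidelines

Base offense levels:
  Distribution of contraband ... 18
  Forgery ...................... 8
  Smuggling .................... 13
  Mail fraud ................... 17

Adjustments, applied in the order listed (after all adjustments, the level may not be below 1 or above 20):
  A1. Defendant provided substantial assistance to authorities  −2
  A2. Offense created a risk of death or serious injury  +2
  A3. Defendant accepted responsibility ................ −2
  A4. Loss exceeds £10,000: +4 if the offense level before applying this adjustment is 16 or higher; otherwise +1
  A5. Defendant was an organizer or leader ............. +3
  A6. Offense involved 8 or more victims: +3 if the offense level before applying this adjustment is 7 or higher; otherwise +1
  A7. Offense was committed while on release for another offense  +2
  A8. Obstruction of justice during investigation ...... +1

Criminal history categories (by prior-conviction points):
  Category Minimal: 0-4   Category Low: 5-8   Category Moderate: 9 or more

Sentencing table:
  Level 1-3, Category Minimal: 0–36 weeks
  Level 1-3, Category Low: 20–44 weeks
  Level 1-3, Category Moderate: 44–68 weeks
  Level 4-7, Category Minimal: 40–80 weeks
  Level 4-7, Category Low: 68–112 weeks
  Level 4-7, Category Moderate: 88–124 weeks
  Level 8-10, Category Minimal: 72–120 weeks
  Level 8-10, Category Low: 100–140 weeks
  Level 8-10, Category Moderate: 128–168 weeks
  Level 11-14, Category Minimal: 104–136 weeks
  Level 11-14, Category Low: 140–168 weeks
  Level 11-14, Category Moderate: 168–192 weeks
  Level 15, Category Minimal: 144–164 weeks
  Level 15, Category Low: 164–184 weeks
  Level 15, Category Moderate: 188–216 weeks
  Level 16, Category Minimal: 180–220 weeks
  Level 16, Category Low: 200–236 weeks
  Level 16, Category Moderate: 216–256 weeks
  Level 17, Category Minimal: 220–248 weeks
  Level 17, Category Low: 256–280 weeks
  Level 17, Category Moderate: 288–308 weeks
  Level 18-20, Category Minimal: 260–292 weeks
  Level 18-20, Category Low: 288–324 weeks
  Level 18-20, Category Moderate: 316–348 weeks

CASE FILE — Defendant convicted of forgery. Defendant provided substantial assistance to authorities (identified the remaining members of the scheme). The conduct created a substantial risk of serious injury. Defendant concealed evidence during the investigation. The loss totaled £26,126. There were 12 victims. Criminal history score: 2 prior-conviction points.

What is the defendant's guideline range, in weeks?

104-136 weeks

Base offense level for forgery: 8.
A1 applies: 8 − 2 = 6.
A2 applies: 6 + 2 = 8.
A3 does not apply.
A4 applies (level before this adjustment is 8 < 16, so +1): 8 + 1 = 9.
A5 does not apply.
A6 applies (level before this adjustment is 9 ≥ 7, so +3): 9 + 3 = 12.
A8 applies: 12 + 1 = 13.
Final offense level: 13.
Criminal history: 2 prior points → Category Minimal (0-4).
Level 13 falls in the 11-14 band.
Grid: Level 11-14 × Category Minimal = 104-136 weeks.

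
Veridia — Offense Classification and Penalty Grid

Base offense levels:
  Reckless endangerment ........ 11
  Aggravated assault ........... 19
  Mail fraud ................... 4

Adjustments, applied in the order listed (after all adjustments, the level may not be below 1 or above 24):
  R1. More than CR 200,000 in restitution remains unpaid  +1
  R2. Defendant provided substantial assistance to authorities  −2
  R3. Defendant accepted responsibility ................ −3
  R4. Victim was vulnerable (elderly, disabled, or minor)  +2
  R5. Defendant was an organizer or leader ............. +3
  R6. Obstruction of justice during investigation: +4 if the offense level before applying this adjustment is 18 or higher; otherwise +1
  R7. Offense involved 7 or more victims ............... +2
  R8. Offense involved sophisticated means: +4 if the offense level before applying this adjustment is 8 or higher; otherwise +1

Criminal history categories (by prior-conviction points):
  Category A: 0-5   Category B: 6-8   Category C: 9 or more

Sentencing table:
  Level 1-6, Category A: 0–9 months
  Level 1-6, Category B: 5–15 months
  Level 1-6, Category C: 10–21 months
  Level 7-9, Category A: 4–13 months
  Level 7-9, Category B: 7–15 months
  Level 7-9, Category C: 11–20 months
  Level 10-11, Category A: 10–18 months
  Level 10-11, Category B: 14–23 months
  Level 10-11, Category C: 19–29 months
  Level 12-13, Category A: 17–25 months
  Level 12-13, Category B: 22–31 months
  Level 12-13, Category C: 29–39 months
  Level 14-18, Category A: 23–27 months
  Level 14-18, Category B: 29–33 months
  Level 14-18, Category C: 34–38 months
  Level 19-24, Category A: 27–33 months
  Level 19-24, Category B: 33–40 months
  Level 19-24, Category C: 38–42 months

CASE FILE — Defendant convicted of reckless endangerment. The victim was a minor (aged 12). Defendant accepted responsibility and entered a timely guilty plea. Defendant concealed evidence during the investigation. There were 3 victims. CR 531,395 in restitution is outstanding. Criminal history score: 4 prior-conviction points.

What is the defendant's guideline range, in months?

Base offense level for reckless endangerment: 11.
R1 applies: 11 + 1 = 12.
R3 applies: 12 − 3 = 9.
R4 applies: 9 + 2 = 11.
R5 does not apply.
R6 applies (level before this adjustment is 11 < 18, so +1): 11 + 1 = 12.
R7 does not apply.
Final offense level: 12.
Criminal history: 4 prior points → Category A (0-5).
Level 12 falls in the 12-13 band.
Grid: Level 12-13 × Category A = 17-25 months.

17-25 months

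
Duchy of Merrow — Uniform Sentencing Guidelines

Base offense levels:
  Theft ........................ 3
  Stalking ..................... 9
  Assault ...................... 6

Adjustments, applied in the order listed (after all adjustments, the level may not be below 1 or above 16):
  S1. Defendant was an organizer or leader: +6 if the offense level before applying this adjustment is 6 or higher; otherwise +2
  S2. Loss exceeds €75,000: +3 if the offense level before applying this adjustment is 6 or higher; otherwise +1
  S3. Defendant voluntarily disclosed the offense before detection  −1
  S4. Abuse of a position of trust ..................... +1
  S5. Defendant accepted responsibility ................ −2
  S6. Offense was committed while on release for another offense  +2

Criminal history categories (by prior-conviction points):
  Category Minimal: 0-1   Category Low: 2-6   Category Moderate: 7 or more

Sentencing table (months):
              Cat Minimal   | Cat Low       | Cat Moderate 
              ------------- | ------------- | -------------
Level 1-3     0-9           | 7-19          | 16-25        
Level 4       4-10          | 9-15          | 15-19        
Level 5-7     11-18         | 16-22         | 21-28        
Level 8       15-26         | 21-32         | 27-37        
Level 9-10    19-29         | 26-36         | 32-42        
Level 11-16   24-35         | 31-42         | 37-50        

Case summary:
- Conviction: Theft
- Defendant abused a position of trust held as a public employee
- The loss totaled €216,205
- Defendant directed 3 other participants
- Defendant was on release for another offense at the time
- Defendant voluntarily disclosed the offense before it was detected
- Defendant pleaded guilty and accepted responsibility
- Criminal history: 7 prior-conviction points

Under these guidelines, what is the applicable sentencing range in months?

21-28 months

Base offense level for theft: 3.
S1 applies (level before this adjustment is 3 < 6, so +2): 3 + 2 = 5.
S2 applies (level before this adjustment is 5 < 6, so +1): 5 + 1 = 6.
S3 applies: 6 − 1 = 5.
S4 applies: 5 + 1 = 6.
S5 applies: 6 − 2 = 4.
S6 applies: 4 + 2 = 6.
Final offense level: 6.
Criminal history: 7 prior points → Category Moderate (7+).
Level 6 falls in the 5-7 band.
Grid: Level 5-7 × Category Moderate = 21-28 months.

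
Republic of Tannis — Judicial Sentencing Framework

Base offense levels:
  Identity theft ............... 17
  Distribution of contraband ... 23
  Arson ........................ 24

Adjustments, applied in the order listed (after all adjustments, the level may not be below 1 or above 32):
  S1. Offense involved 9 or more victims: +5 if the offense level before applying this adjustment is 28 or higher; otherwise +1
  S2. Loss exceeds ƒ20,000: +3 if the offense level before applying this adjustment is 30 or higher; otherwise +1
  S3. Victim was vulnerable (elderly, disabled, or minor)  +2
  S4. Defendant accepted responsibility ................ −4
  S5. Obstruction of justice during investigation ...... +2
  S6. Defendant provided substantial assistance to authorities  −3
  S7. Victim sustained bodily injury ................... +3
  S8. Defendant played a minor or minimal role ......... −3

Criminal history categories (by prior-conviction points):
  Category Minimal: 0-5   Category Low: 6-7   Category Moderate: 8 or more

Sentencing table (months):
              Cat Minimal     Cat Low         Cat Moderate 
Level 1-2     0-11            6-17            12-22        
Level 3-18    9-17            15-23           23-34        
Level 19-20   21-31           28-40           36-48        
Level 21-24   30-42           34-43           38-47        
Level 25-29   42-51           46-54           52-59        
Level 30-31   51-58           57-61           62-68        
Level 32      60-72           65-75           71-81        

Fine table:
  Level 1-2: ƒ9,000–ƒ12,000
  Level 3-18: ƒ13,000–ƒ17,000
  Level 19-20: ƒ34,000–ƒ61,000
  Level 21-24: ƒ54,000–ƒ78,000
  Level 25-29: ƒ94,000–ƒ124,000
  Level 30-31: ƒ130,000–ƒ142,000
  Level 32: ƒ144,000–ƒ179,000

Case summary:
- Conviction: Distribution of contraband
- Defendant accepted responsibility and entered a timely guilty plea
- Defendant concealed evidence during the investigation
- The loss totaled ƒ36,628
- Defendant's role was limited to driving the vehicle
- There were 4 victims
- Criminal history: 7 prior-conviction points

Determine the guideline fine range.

Base offense level for distribution of contraband: 23.
S1 does not apply.
S2 applies (level before this adjustment is 23 < 30, so +1): 23 + 1 = 24.
S3 does not apply.
S4 applies: 24 − 4 = 20.
S5 applies: 20 + 2 = 22.
S7 does not apply.
S8 applies: 22 − 3 = 19.
Final offense level: 19.
Level 19 falls in the 19-20 band.
Fine table: Level 19-20 → ƒ34,000–ƒ61,000.

ƒ34,000–ƒ61,000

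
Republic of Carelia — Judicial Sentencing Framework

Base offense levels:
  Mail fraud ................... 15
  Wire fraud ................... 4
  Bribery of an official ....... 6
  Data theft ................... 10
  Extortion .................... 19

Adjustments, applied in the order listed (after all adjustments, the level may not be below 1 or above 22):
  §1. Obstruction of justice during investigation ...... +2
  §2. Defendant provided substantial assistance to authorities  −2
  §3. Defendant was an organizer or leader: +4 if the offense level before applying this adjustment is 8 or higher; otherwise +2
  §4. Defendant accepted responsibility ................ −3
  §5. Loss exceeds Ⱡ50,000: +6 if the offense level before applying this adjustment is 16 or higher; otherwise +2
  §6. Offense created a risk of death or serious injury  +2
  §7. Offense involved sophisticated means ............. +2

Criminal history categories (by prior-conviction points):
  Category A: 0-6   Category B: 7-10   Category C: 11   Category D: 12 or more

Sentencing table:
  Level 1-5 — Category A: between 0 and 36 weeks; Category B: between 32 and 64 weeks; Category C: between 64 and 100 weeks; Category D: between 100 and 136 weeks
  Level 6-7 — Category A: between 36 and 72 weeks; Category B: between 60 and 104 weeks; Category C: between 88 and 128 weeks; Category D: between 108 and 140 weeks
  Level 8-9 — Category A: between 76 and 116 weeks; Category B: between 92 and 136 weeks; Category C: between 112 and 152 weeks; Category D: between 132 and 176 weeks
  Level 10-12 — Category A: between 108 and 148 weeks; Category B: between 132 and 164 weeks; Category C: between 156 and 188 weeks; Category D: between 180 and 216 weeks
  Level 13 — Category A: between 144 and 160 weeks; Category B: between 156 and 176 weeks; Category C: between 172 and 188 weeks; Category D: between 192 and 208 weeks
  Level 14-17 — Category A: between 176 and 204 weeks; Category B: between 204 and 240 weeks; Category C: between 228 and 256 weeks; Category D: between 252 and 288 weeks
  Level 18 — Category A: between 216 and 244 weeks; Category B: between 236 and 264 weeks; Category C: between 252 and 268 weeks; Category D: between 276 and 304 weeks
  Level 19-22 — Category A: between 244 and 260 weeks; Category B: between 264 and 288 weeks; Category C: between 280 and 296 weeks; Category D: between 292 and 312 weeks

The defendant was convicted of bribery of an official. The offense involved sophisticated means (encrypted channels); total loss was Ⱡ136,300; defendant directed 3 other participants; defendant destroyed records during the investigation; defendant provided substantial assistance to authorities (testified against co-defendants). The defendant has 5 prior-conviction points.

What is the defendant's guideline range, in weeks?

Base offense level for bribery of an official: 6.
§1 applies: 6 + 2 = 8.
§2 applies: 8 − 2 = 6.
§3 applies (level before this adjustment is 6 < 8, so +2): 6 + 2 = 8.
§4 does not apply.
§5 applies (level before this adjustment is 8 < 16, so +2): 8 + 2 = 10.
§7 applies: 10 + 2 = 12.
Final offense level: 12.
Criminal history: 5 prior points → Category A (0-6).
Level 12 falls in the 10-12 band.
Grid: Level 10-12 × Category A = 108-148 weeks.

108-148 weeks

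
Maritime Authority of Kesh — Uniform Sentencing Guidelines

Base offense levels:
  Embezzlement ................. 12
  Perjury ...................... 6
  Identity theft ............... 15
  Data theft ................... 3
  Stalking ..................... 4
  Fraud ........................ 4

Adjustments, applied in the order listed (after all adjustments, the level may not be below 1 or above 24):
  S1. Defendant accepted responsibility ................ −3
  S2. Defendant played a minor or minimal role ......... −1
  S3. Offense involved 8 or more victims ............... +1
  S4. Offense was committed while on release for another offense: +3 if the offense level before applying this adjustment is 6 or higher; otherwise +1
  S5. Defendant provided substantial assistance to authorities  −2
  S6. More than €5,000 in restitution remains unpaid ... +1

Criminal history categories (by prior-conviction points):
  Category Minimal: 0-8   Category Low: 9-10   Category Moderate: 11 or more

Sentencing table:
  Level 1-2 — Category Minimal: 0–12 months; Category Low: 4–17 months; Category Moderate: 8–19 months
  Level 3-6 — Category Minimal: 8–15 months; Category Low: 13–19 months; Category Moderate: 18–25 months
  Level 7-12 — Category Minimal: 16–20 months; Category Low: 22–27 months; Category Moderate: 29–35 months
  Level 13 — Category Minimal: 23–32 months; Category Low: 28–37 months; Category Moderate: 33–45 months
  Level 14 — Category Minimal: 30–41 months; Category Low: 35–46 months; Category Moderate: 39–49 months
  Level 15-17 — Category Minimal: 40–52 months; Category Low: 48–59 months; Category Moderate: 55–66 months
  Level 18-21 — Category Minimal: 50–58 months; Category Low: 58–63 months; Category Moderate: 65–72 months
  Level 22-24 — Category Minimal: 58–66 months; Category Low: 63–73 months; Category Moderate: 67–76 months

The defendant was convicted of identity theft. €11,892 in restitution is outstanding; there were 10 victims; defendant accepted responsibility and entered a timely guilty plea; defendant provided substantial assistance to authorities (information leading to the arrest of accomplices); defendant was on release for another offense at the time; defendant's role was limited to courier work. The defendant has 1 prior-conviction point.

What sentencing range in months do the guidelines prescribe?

Base offense level for identity theft: 15.
S1 applies: 15 − 3 = 12.
S2 applies: 12 − 1 = 11.
S3 applies: 11 + 1 = 12.
S4 applies (level before this adjustment is 12 ≥ 6, so +3): 12 + 3 = 15.
S5 applies: 15 − 2 = 13.
S6 applies: 13 + 1 = 14.
Final offense level: 14.
Criminal history: 1 prior point → Category Minimal (0-8).
Level 14 falls in the 14 band.
Grid: Level 14 × Category Minimal = 30-41 months.

30-41 months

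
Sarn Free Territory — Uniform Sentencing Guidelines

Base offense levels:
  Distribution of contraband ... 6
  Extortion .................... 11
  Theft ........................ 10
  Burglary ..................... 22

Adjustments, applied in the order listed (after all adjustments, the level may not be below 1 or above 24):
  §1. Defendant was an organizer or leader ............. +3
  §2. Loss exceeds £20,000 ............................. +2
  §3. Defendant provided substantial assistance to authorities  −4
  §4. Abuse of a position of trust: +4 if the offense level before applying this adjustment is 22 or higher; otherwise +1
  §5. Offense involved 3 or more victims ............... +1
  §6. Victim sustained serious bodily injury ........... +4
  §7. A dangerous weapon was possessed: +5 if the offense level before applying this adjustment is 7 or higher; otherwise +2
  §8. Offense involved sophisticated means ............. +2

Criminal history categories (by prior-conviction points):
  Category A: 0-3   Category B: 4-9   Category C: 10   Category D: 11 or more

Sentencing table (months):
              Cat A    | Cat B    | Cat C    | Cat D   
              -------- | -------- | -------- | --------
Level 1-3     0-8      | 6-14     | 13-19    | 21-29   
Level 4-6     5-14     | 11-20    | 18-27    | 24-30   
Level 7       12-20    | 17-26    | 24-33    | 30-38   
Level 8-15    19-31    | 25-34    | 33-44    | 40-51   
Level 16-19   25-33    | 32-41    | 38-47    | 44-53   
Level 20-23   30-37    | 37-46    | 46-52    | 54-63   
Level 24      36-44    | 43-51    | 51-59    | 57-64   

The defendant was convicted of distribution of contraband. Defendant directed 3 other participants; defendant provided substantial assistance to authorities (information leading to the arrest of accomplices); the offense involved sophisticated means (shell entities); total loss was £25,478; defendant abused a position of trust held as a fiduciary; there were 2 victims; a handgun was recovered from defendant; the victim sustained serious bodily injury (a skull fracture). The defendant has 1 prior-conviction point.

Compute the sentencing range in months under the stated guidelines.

Base offense level for distribution of contraband: 6.
§1 applies: 6 + 3 = 9.
§2 applies: 9 + 2 = 11.
§3 applies: 11 − 4 = 7.
§4 applies (level before this adjustment is 7 < 22, so +1): 7 + 1 = 8.
§5 does not apply.
§6 applies: 8 + 4 = 12.
§7 applies (level before this adjustment is 12 ≥ 7, so +5): 12 + 5 = 17.
§8 applies: 17 + 2 = 19.
Final offense level: 19.
Criminal history: 1 prior point → Category A (0-3).
Level 19 falls in the 16-19 band.
Grid: Level 16-19 × Category A = 25-33 months.

25-33 months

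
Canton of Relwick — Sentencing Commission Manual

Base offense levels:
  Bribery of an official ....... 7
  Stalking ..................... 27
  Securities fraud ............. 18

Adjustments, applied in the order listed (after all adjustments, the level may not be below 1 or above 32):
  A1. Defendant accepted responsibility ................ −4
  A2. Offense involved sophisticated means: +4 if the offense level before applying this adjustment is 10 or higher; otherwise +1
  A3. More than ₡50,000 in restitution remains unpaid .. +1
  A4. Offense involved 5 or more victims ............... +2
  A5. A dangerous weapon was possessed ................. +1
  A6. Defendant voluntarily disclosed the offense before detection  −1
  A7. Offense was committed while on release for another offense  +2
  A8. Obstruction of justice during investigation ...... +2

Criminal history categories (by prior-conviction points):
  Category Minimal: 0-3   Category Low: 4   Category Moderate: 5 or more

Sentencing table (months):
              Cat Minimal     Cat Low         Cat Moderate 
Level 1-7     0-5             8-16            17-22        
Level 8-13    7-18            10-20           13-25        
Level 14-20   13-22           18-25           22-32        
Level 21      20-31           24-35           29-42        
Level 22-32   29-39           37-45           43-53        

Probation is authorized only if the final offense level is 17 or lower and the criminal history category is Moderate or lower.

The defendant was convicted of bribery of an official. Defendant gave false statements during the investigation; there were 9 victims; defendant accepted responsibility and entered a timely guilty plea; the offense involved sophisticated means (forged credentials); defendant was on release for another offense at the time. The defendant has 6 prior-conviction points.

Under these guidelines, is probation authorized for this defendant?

Base offense level for bribery of an official: 7.
A1 applies: 7 − 4 = 3.
A2 applies (level before this adjustment is 3 < 10, so +1): 3 + 1 = 4.
A3 does not apply.
A4 applies: 4 + 2 = 6.
A7 applies: 6 + 2 = 8.
A8 applies: 8 + 2 = 10.
Final offense level: 10.
Criminal history: 6 prior points → Category Moderate (5+).
Level 10 falls in the 8-13 band.
Grid: Level 8-13 × Category Moderate = 13-25 months.
Probation check: level 10 ≤ 17 and category Moderate ≤ Moderate → eligible.

Yes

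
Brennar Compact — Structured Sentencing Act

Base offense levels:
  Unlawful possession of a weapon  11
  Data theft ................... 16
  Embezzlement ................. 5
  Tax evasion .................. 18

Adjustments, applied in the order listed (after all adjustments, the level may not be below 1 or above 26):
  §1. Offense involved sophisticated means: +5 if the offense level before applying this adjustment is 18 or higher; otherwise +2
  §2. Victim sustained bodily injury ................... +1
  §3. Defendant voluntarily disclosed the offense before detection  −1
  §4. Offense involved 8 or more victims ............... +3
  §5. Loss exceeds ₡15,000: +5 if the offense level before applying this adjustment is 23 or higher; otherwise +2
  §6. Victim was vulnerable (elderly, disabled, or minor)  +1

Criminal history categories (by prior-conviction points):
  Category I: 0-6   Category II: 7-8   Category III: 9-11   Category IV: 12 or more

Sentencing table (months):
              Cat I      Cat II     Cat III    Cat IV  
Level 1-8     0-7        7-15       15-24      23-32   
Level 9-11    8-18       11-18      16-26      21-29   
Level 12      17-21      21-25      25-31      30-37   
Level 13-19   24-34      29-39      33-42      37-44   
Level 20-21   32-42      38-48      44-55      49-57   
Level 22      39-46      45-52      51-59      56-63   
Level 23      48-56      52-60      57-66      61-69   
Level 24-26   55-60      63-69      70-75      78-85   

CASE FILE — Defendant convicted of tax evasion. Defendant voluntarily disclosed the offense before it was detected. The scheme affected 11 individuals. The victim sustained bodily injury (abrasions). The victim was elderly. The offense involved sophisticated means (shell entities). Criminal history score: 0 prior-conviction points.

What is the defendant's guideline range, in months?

55-60 months

Base offense level for tax evasion: 18.
§1 applies (level before this adjustment is 18 ≥ 18, so +5): 18 + 5 = 23.
§2 applies: 23 + 1 = 24.
§3 applies: 24 − 1 = 23.
§4 applies: 23 + 3 = 26.
§5 does not apply.
§6 applies: 26 + 1 = 27.
Level 27 exceeds the maximum of 26; capped at 26.
Final offense level: 26.
Criminal history: 0 prior points → Category I (0-6).
Level 26 falls in the 24-26 band.
Grid: Level 24-26 × Category I = 55-60 months.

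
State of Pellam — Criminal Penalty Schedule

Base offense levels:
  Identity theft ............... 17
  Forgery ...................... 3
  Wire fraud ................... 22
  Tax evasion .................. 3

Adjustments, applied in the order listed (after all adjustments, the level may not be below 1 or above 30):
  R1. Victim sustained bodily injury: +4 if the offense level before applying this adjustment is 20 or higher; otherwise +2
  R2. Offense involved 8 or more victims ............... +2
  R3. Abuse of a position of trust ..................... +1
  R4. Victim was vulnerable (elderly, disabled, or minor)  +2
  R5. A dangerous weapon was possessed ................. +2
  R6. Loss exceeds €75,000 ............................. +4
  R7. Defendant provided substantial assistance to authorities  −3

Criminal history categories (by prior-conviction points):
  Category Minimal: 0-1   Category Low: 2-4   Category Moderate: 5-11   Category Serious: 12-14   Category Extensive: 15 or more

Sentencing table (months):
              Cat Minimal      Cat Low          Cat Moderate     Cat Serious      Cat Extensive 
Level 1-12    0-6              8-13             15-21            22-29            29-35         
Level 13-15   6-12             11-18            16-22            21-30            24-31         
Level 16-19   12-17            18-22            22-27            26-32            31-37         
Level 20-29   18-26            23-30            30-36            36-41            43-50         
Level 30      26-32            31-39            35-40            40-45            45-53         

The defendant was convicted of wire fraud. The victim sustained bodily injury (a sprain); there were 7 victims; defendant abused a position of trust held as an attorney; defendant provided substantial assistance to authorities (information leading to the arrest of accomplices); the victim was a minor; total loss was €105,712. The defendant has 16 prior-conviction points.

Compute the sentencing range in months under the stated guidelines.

Base offense level for wire fraud: 22.
R1 applies (level before this adjustment is 22 ≥ 20, so +4): 22 + 4 = 26.
R3 applies: 26 + 1 = 27.
R4 applies: 27 + 2 = 29.
R5 does not apply.
R6 applies: 29 + 4 = 33.
R7 applies: 33 − 3 = 30.
Final offense level: 30.
Criminal history: 16 prior points → Category Extensive (15+).
Level 30 falls in the 30 band.
Grid: Level 30 × Category Extensive = 45-53 months.

45-53 months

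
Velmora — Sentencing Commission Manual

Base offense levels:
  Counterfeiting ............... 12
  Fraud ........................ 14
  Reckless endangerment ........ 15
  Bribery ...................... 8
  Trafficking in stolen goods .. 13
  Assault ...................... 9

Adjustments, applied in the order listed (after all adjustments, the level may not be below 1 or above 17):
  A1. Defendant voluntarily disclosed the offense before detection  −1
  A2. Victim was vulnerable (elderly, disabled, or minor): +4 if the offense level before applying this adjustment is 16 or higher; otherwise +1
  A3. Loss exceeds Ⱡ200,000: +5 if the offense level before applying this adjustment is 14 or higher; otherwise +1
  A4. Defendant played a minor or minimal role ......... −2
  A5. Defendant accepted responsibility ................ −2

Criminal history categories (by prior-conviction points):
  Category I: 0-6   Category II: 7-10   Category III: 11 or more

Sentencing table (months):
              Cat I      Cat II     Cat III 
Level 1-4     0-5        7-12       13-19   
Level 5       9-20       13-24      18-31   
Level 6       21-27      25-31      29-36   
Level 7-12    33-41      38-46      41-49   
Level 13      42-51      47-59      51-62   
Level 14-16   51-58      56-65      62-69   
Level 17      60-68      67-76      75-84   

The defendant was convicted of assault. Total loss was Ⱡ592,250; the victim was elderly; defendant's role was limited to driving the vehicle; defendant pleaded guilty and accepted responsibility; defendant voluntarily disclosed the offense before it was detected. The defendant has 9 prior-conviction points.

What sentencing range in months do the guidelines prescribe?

Base offense level for assault: 9.
A1 applies: 9 − 1 = 8.
A2 applies (level before this adjustment is 8 < 16, so +1): 8 + 1 = 9.
A3 applies (level before this adjustment is 9 < 14, so +1): 9 + 1 = 10.
A4 applies: 10 − 2 = 8.
A5 applies: 8 − 2 = 6.
Final offense level: 6.
Criminal history: 9 prior points → Category II (7-10).
Level 6 falls in the 6 band.
Grid: Level 6 × Category II = 25-31 months.

25-31 months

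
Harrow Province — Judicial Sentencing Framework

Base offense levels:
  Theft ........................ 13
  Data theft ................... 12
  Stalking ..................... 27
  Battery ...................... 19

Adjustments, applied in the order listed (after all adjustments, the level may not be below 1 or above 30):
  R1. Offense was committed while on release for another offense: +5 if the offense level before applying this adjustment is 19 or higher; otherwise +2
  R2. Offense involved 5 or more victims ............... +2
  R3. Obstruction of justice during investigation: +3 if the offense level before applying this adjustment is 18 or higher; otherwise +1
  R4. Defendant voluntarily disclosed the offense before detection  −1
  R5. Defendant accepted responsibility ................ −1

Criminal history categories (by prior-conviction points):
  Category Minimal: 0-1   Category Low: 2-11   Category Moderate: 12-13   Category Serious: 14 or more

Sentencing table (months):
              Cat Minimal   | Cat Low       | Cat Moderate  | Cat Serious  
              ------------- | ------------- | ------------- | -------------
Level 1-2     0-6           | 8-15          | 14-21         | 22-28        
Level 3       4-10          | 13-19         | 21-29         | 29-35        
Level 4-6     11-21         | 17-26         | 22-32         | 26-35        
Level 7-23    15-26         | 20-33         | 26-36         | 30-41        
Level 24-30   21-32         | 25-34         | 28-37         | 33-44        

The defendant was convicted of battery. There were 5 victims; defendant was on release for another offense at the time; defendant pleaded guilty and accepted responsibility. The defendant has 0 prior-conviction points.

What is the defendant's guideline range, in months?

21-32 months

Base offense level for battery: 19.
R1 applies (level before this adjustment is 19 ≥ 19, so +5): 19 + 5 = 24.
R2 applies: 24 + 2 = 26.
R3 does not apply.
R4 does not apply.
R5 applies: 26 − 1 = 25.
Final offense level: 25.
Criminal history: 0 prior points → Category Minimal (0-1).
Level 25 falls in the 24-30 band.
Grid: Level 24-30 × Category Minimal = 21-32 months.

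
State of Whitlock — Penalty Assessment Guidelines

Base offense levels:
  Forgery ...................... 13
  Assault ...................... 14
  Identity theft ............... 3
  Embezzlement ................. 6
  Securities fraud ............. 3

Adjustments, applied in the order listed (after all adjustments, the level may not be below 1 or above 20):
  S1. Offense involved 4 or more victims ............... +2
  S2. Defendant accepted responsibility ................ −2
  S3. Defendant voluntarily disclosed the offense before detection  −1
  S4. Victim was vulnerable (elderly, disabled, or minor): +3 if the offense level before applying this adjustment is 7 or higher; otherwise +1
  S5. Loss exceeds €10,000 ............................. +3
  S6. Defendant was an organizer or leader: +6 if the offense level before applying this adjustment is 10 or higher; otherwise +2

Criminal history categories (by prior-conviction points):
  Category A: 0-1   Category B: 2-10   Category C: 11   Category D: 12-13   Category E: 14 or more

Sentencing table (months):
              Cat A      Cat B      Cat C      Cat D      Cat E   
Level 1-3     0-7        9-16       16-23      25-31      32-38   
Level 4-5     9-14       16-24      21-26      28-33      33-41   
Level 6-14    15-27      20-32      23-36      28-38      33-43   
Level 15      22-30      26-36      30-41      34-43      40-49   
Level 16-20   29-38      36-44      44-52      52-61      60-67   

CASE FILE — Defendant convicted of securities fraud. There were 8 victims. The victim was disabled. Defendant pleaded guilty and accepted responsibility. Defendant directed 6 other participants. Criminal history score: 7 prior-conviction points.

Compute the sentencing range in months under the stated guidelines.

Base offense level for securities fraud: 3.
S1 applies: 3 + 2 = 5.
S2 applies: 5 − 2 = 3.
S4 applies (level before this adjustment is 3 < 7, so +1): 3 + 1 = 4.
S5 does not apply.
S6 applies (level before this adjustment is 4 < 10, so +2): 4 + 2 = 6.
Final offense level: 6.
Criminal history: 7 prior points → Category B (2-10).
Level 6 falls in the 6-14 band.
Grid: Level 6-14 × Category B = 20-32 months.

20-32 months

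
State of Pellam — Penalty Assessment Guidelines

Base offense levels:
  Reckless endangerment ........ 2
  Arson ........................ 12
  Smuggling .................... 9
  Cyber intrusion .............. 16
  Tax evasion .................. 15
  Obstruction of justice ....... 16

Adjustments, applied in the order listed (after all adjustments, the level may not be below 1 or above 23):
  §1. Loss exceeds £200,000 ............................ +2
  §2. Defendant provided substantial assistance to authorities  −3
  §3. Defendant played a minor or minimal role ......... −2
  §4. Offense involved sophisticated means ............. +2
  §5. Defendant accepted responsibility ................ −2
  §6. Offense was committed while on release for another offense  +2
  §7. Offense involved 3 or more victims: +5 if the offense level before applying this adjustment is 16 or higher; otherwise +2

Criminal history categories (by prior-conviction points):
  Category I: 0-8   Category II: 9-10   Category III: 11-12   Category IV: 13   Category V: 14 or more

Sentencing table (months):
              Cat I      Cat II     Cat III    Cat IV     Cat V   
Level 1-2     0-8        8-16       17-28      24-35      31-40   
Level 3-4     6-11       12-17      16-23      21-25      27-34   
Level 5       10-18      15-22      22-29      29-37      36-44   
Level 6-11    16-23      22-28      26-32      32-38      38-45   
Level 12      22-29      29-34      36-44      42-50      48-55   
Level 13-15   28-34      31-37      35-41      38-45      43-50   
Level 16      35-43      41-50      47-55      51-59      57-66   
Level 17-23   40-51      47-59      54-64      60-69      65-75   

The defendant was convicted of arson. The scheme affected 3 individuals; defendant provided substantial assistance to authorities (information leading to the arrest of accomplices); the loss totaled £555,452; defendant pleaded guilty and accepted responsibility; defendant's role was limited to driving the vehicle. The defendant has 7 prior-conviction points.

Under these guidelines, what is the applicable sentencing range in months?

16-23 months

Base offense level for arson: 12.
§1 applies: 12 + 2 = 14.
§2 applies: 14 − 3 = 11.
§3 applies: 11 − 2 = 9.
§5 applies: 9 − 2 = 7.
§7 applies (level before this adjustment is 7 < 16, so +2): 7 + 2 = 9.
Final offense level: 9.
Criminal history: 7 prior points → Category I (0-8).
Level 9 falls in the 6-11 band.
Grid: Level 6-11 × Category I = 16-23 months.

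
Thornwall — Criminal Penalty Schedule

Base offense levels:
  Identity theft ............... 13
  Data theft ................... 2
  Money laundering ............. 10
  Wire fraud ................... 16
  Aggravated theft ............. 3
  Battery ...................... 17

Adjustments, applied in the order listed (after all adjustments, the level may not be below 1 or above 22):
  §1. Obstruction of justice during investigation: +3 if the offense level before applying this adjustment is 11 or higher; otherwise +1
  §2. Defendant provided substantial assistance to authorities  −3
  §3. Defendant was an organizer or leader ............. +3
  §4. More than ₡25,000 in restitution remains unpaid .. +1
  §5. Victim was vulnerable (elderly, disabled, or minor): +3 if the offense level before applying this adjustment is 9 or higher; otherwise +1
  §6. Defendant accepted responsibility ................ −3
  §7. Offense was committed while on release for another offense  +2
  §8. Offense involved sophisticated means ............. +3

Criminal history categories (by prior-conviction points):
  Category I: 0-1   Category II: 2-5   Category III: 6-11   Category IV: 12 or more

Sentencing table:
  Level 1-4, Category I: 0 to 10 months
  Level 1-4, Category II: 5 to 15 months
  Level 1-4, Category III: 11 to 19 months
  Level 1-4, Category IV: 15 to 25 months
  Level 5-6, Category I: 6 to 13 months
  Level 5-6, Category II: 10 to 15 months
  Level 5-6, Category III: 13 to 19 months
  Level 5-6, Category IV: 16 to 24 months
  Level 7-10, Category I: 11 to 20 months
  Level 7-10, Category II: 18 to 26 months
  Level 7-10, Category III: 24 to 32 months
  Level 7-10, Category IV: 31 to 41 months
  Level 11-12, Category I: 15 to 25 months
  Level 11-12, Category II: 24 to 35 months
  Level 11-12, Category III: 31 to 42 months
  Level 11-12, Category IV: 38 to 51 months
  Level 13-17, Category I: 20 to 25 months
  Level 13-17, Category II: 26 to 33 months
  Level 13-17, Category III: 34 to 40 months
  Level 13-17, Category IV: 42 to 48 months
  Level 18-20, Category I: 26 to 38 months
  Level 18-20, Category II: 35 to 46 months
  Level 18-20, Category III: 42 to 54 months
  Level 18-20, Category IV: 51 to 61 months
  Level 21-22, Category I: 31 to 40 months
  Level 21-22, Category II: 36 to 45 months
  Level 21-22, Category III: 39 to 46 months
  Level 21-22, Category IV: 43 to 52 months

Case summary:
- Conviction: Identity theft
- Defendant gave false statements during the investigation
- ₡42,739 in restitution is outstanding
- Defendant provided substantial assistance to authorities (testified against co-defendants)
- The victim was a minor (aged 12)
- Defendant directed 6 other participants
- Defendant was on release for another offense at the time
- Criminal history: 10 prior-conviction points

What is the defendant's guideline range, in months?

39-46 months

Base offense level for identity theft: 13.
§1 applies (level before this adjustment is 13 ≥ 11, so +3): 13 + 3 = 16.
§2 applies: 16 − 3 = 13.
§3 applies: 13 + 3 = 16.
§4 applies: 16 + 1 = 17.
§5 applies (level before this adjustment is 17 ≥ 9, so +3): 17 + 3 = 20.
§7 applies: 20 + 2 = 22.
Final offense level: 22.
Criminal history: 10 prior points → Category III (6-11).
Level 22 falls in the 21-22 band.
Grid: Level 21-22 × Category III = 39-46 months.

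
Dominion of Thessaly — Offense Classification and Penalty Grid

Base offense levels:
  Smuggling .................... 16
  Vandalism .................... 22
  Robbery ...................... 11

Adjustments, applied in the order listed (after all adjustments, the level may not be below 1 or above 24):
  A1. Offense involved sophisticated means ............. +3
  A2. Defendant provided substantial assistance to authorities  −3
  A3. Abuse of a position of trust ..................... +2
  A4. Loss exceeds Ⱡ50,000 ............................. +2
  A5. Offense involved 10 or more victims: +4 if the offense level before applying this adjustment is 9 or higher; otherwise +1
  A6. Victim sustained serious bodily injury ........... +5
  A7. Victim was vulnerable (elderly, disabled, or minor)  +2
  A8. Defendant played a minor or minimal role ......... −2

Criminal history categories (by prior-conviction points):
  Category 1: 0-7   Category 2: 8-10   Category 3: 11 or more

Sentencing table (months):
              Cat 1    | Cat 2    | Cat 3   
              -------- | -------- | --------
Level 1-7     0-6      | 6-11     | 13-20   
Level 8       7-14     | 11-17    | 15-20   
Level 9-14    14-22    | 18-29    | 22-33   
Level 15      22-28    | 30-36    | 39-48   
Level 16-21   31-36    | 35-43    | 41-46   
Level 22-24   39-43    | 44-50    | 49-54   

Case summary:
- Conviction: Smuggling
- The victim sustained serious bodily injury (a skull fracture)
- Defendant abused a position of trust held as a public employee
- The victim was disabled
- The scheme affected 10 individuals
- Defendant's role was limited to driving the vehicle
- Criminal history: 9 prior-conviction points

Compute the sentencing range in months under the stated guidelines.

Base offense level for smuggling: 16.
A2 does not apply.
A3 applies: 16 + 2 = 18.
A5 applies (level before this adjustment is 18 ≥ 9, so +4): 18 + 4 = 22.
A6 applies: 22 + 5 = 27.
A7 applies: 27 + 2 = 29.
A8 applies: 29 − 2 = 27.
Level 27 exceeds the maximum of 24; capped at 24.
Final offense level: 24.
Criminal history: 9 prior points → Category 2 (8-10).
Level 24 falls in the 22-24 band.
Grid: Level 22-24 × Category 2 = 44-50 months.

44-50 months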